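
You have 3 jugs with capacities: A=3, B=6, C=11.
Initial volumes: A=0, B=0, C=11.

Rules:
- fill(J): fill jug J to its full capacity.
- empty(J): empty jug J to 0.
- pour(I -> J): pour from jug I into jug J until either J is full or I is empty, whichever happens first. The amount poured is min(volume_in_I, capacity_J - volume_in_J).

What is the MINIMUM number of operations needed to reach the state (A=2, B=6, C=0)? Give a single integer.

BFS from (A=0, B=0, C=11). One shortest path:
  1. pour(C -> A) -> (A=3 B=0 C=8)
  2. empty(A) -> (A=0 B=0 C=8)
  3. pour(C -> B) -> (A=0 B=6 C=2)
  4. pour(C -> A) -> (A=2 B=6 C=0)
Reached target in 4 moves.

Answer: 4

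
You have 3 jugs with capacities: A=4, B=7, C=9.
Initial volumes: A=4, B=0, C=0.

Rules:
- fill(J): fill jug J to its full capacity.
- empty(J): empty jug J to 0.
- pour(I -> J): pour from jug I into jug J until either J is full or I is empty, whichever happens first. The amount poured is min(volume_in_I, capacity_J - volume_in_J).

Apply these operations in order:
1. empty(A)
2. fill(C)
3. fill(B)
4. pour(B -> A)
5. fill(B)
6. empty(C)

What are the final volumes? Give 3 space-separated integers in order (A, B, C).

Answer: 4 7 0

Derivation:
Step 1: empty(A) -> (A=0 B=0 C=0)
Step 2: fill(C) -> (A=0 B=0 C=9)
Step 3: fill(B) -> (A=0 B=7 C=9)
Step 4: pour(B -> A) -> (A=4 B=3 C=9)
Step 5: fill(B) -> (A=4 B=7 C=9)
Step 6: empty(C) -> (A=4 B=7 C=0)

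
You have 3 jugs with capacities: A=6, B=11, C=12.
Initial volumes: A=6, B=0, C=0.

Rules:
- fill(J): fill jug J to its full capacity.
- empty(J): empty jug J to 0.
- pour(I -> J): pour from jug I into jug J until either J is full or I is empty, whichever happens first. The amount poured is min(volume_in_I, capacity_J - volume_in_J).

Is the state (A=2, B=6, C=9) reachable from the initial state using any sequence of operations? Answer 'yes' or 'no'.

Answer: no

Derivation:
BFS explored all 542 reachable states.
Reachable set includes: (0,0,0), (0,0,1), (0,0,2), (0,0,3), (0,0,4), (0,0,5), (0,0,6), (0,0,7), (0,0,8), (0,0,9), (0,0,10), (0,0,11) ...
Target (A=2, B=6, C=9) not in reachable set → no.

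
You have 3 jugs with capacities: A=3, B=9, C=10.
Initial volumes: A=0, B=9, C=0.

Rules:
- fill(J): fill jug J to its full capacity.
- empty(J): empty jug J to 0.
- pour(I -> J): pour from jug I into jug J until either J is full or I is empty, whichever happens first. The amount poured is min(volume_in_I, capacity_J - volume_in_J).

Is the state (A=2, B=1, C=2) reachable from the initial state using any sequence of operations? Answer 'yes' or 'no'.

Answer: no

Derivation:
BFS explored all 296 reachable states.
Reachable set includes: (0,0,0), (0,0,1), (0,0,2), (0,0,3), (0,0,4), (0,0,5), (0,0,6), (0,0,7), (0,0,8), (0,0,9), (0,0,10), (0,1,0) ...
Target (A=2, B=1, C=2) not in reachable set → no.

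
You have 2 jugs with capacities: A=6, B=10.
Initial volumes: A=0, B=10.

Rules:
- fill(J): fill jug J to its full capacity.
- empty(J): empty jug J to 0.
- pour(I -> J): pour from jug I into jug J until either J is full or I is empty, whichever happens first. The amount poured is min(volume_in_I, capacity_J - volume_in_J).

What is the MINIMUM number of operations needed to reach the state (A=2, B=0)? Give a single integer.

BFS from (A=0, B=10). One shortest path:
  1. fill(A) -> (A=6 B=10)
  2. empty(B) -> (A=6 B=0)
  3. pour(A -> B) -> (A=0 B=6)
  4. fill(A) -> (A=6 B=6)
  5. pour(A -> B) -> (A=2 B=10)
  6. empty(B) -> (A=2 B=0)
Reached target in 6 moves.

Answer: 6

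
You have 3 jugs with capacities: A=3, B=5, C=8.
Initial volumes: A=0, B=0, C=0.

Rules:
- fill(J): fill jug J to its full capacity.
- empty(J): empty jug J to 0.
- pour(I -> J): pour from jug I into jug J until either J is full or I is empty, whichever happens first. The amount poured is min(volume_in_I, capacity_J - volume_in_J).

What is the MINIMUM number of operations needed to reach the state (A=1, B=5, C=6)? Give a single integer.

Answer: 8

Derivation:
BFS from (A=0, B=0, C=0). One shortest path:
  1. fill(A) -> (A=3 B=0 C=0)
  2. pour(A -> B) -> (A=0 B=3 C=0)
  3. fill(A) -> (A=3 B=3 C=0)
  4. pour(A -> C) -> (A=0 B=3 C=3)
  5. fill(A) -> (A=3 B=3 C=3)
  6. pour(A -> C) -> (A=0 B=3 C=6)
  7. fill(A) -> (A=3 B=3 C=6)
  8. pour(A -> B) -> (A=1 B=5 C=6)
Reached target in 8 moves.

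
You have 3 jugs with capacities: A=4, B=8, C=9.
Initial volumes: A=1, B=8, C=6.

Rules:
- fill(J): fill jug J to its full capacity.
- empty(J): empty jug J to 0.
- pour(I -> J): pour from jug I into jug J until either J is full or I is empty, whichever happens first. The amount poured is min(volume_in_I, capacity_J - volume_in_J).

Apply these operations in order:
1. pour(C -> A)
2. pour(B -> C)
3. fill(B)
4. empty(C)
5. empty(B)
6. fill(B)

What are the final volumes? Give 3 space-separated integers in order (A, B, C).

Step 1: pour(C -> A) -> (A=4 B=8 C=3)
Step 2: pour(B -> C) -> (A=4 B=2 C=9)
Step 3: fill(B) -> (A=4 B=8 C=9)
Step 4: empty(C) -> (A=4 B=8 C=0)
Step 5: empty(B) -> (A=4 B=0 C=0)
Step 6: fill(B) -> (A=4 B=8 C=0)

Answer: 4 8 0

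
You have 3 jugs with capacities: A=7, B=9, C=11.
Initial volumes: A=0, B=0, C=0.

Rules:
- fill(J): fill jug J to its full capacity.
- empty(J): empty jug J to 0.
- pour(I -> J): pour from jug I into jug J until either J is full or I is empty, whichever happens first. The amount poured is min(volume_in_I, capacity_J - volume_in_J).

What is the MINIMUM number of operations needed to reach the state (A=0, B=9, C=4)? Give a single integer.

BFS from (A=0, B=0, C=0). One shortest path:
  1. fill(B) -> (A=0 B=9 C=0)
  2. fill(C) -> (A=0 B=9 C=11)
  3. pour(C -> A) -> (A=7 B=9 C=4)
  4. empty(A) -> (A=0 B=9 C=4)
Reached target in 4 moves.

Answer: 4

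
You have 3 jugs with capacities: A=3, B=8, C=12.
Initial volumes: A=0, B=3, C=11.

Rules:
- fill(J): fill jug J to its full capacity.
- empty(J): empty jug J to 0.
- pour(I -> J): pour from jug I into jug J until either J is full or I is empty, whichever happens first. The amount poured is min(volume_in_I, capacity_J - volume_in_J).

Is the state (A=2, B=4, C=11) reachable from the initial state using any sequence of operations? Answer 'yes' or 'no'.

BFS explored all 314 reachable states.
Reachable set includes: (0,0,0), (0,0,1), (0,0,2), (0,0,3), (0,0,4), (0,0,5), (0,0,6), (0,0,7), (0,0,8), (0,0,9), (0,0,10), (0,0,11) ...
Target (A=2, B=4, C=11) not in reachable set → no.

Answer: no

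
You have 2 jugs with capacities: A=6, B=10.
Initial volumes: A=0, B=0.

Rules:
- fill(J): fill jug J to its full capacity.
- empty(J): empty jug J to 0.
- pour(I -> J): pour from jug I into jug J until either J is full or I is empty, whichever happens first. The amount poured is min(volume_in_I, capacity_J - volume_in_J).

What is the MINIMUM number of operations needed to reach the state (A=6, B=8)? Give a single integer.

Answer: 6

Derivation:
BFS from (A=0, B=0). One shortest path:
  1. fill(B) -> (A=0 B=10)
  2. pour(B -> A) -> (A=6 B=4)
  3. empty(A) -> (A=0 B=4)
  4. pour(B -> A) -> (A=4 B=0)
  5. fill(B) -> (A=4 B=10)
  6. pour(B -> A) -> (A=6 B=8)
Reached target in 6 moves.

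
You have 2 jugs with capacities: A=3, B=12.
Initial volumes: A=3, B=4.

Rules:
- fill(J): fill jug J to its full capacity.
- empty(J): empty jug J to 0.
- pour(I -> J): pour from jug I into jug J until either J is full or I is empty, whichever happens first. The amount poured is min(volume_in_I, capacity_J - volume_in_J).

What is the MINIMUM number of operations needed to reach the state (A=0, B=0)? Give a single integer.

BFS from (A=3, B=4). One shortest path:
  1. empty(A) -> (A=0 B=4)
  2. empty(B) -> (A=0 B=0)
Reached target in 2 moves.

Answer: 2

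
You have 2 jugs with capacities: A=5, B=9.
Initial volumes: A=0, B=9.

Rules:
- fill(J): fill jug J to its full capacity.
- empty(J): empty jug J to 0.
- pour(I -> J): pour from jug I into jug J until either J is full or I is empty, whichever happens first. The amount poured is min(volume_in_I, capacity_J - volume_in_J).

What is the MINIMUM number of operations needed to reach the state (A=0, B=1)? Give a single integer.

Answer: 7

Derivation:
BFS from (A=0, B=9). One shortest path:
  1. fill(A) -> (A=5 B=9)
  2. empty(B) -> (A=5 B=0)
  3. pour(A -> B) -> (A=0 B=5)
  4. fill(A) -> (A=5 B=5)
  5. pour(A -> B) -> (A=1 B=9)
  6. empty(B) -> (A=1 B=0)
  7. pour(A -> B) -> (A=0 B=1)
Reached target in 7 moves.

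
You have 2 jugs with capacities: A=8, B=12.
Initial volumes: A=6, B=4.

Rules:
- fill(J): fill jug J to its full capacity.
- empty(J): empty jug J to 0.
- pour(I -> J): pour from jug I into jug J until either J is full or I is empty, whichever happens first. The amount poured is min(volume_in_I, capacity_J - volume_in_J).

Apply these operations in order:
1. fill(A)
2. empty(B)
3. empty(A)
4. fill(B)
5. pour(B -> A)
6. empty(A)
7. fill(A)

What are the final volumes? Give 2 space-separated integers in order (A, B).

Step 1: fill(A) -> (A=8 B=4)
Step 2: empty(B) -> (A=8 B=0)
Step 3: empty(A) -> (A=0 B=0)
Step 4: fill(B) -> (A=0 B=12)
Step 5: pour(B -> A) -> (A=8 B=4)
Step 6: empty(A) -> (A=0 B=4)
Step 7: fill(A) -> (A=8 B=4)

Answer: 8 4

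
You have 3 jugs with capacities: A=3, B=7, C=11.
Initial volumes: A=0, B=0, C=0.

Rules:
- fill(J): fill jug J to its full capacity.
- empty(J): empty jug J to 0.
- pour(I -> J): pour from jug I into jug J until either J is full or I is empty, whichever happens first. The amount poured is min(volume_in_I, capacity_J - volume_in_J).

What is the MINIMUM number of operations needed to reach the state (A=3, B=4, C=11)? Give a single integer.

Answer: 3

Derivation:
BFS from (A=0, B=0, C=0). One shortest path:
  1. fill(B) -> (A=0 B=7 C=0)
  2. fill(C) -> (A=0 B=7 C=11)
  3. pour(B -> A) -> (A=3 B=4 C=11)
Reached target in 3 moves.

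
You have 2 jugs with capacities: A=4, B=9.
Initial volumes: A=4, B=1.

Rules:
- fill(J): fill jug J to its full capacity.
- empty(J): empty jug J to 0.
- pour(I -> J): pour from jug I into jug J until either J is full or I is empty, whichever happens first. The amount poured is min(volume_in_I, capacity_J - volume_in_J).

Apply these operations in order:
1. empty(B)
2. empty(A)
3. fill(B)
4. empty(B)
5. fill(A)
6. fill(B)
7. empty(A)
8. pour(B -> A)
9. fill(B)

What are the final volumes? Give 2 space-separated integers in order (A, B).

Step 1: empty(B) -> (A=4 B=0)
Step 2: empty(A) -> (A=0 B=0)
Step 3: fill(B) -> (A=0 B=9)
Step 4: empty(B) -> (A=0 B=0)
Step 5: fill(A) -> (A=4 B=0)
Step 6: fill(B) -> (A=4 B=9)
Step 7: empty(A) -> (A=0 B=9)
Step 8: pour(B -> A) -> (A=4 B=5)
Step 9: fill(B) -> (A=4 B=9)

Answer: 4 9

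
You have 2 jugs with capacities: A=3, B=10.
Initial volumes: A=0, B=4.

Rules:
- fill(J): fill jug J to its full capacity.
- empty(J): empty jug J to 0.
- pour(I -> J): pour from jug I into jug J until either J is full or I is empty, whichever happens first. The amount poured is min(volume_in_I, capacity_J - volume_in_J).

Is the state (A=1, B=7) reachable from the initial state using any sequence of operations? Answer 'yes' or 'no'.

Answer: no

Derivation:
BFS explored all 26 reachable states.
Reachable set includes: (0,0), (0,1), (0,2), (0,3), (0,4), (0,5), (0,6), (0,7), (0,8), (0,9), (0,10), (1,0) ...
Target (A=1, B=7) not in reachable set → no.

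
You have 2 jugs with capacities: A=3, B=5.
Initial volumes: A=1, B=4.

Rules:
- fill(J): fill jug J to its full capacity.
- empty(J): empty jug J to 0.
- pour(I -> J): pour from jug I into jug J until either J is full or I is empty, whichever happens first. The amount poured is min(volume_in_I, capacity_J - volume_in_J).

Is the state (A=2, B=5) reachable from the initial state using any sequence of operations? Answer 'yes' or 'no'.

BFS from (A=1, B=4):
  1. fill(A) -> (A=3 B=4)
  2. pour(A -> B) -> (A=2 B=5)
Target reached → yes.

Answer: yes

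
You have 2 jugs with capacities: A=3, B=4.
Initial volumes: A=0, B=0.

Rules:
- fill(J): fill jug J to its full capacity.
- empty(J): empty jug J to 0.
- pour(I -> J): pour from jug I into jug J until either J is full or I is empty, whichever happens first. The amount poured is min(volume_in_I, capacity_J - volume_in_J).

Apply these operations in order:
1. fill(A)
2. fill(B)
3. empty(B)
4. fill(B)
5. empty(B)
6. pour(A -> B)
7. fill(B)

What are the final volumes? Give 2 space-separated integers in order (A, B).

Answer: 0 4

Derivation:
Step 1: fill(A) -> (A=3 B=0)
Step 2: fill(B) -> (A=3 B=4)
Step 3: empty(B) -> (A=3 B=0)
Step 4: fill(B) -> (A=3 B=4)
Step 5: empty(B) -> (A=3 B=0)
Step 6: pour(A -> B) -> (A=0 B=3)
Step 7: fill(B) -> (A=0 B=4)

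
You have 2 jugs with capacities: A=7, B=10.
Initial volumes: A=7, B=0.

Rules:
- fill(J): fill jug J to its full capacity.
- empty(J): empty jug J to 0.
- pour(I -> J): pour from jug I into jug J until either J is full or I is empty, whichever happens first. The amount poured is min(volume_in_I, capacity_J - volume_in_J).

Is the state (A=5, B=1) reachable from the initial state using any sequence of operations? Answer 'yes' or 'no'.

Answer: no

Derivation:
BFS explored all 34 reachable states.
Reachable set includes: (0,0), (0,1), (0,2), (0,3), (0,4), (0,5), (0,6), (0,7), (0,8), (0,9), (0,10), (1,0) ...
Target (A=5, B=1) not in reachable set → no.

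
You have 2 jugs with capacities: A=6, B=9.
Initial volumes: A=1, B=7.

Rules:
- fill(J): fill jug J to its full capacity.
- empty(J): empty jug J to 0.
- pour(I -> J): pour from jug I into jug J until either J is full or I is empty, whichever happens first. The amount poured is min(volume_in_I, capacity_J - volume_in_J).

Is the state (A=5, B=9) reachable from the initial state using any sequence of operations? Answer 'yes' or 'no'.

BFS from (A=1, B=7):
  1. pour(A -> B) -> (A=0 B=8)
  2. fill(A) -> (A=6 B=8)
  3. pour(A -> B) -> (A=5 B=9)
Target reached → yes.

Answer: yes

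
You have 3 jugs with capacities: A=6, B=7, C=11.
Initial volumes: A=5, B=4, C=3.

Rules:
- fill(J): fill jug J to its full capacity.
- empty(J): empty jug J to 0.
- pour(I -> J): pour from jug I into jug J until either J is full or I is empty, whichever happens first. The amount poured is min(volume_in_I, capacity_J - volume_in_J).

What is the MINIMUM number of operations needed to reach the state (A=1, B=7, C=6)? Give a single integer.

BFS from (A=5, B=4, C=3). One shortest path:
  1. empty(A) -> (A=0 B=4 C=3)
  2. pour(C -> A) -> (A=3 B=4 C=0)
  3. pour(B -> A) -> (A=6 B=1 C=0)
  4. pour(A -> C) -> (A=0 B=1 C=6)
  5. pour(B -> A) -> (A=1 B=0 C=6)
  6. fill(B) -> (A=1 B=7 C=6)
Reached target in 6 moves.

Answer: 6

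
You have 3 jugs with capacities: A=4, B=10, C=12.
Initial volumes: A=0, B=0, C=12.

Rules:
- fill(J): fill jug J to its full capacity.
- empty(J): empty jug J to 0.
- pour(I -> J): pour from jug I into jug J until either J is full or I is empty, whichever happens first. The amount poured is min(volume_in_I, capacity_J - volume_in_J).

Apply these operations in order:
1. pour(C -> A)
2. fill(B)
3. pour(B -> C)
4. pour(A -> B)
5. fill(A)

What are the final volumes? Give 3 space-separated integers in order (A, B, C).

Step 1: pour(C -> A) -> (A=4 B=0 C=8)
Step 2: fill(B) -> (A=4 B=10 C=8)
Step 3: pour(B -> C) -> (A=4 B=6 C=12)
Step 4: pour(A -> B) -> (A=0 B=10 C=12)
Step 5: fill(A) -> (A=4 B=10 C=12)

Answer: 4 10 12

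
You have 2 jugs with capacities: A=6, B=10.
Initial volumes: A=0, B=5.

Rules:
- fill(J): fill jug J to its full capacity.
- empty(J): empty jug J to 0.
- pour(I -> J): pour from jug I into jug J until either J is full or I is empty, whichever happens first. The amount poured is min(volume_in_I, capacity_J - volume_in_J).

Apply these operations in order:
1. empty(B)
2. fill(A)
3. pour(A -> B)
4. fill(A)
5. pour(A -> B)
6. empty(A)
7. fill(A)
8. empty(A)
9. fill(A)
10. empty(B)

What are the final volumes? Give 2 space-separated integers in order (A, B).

Answer: 6 0

Derivation:
Step 1: empty(B) -> (A=0 B=0)
Step 2: fill(A) -> (A=6 B=0)
Step 3: pour(A -> B) -> (A=0 B=6)
Step 4: fill(A) -> (A=6 B=6)
Step 5: pour(A -> B) -> (A=2 B=10)
Step 6: empty(A) -> (A=0 B=10)
Step 7: fill(A) -> (A=6 B=10)
Step 8: empty(A) -> (A=0 B=10)
Step 9: fill(A) -> (A=6 B=10)
Step 10: empty(B) -> (A=6 B=0)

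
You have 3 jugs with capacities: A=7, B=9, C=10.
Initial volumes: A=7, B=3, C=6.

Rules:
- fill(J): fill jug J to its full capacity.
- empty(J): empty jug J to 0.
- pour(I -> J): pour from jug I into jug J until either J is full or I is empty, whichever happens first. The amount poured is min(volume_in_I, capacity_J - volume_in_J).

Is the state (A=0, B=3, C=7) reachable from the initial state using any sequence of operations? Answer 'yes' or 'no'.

BFS from (A=7, B=3, C=6):
  1. empty(C) -> (A=7 B=3 C=0)
  2. pour(A -> C) -> (A=0 B=3 C=7)
Target reached → yes.

Answer: yes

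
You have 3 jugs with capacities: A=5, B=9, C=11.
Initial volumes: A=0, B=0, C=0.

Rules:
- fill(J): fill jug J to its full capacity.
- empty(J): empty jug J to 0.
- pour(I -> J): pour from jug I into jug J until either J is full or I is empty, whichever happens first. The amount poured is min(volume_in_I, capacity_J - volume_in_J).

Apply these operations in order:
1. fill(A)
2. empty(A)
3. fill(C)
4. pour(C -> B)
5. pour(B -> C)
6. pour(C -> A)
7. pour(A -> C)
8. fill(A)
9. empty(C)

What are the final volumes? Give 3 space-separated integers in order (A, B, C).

Answer: 5 0 0

Derivation:
Step 1: fill(A) -> (A=5 B=0 C=0)
Step 2: empty(A) -> (A=0 B=0 C=0)
Step 3: fill(C) -> (A=0 B=0 C=11)
Step 4: pour(C -> B) -> (A=0 B=9 C=2)
Step 5: pour(B -> C) -> (A=0 B=0 C=11)
Step 6: pour(C -> A) -> (A=5 B=0 C=6)
Step 7: pour(A -> C) -> (A=0 B=0 C=11)
Step 8: fill(A) -> (A=5 B=0 C=11)
Step 9: empty(C) -> (A=5 B=0 C=0)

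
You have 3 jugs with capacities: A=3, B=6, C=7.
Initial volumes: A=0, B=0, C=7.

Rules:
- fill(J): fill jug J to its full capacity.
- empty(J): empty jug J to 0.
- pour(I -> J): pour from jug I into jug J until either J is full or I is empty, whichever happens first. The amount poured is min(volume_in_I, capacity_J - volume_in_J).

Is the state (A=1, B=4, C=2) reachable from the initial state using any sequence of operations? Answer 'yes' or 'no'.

BFS explored all 164 reachable states.
Reachable set includes: (0,0,0), (0,0,1), (0,0,2), (0,0,3), (0,0,4), (0,0,5), (0,0,6), (0,0,7), (0,1,0), (0,1,1), (0,1,2), (0,1,3) ...
Target (A=1, B=4, C=2) not in reachable set → no.

Answer: no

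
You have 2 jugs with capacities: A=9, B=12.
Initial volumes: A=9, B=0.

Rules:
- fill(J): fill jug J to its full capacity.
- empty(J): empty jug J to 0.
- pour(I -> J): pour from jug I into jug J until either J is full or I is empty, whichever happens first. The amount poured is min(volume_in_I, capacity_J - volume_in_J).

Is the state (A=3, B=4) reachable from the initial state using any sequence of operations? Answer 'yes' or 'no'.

BFS explored all 14 reachable states.
Reachable set includes: (0,0), (0,3), (0,6), (0,9), (0,12), (3,0), (3,12), (6,0), (6,12), (9,0), (9,3), (9,6) ...
Target (A=3, B=4) not in reachable set → no.

Answer: no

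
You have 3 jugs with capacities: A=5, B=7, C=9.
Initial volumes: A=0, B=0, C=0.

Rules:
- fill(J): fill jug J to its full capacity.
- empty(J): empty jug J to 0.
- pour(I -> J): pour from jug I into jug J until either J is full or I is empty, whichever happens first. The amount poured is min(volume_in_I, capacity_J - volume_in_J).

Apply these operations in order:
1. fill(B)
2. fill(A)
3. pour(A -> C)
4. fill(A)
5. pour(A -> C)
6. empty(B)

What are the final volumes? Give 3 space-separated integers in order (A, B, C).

Answer: 1 0 9

Derivation:
Step 1: fill(B) -> (A=0 B=7 C=0)
Step 2: fill(A) -> (A=5 B=7 C=0)
Step 3: pour(A -> C) -> (A=0 B=7 C=5)
Step 4: fill(A) -> (A=5 B=7 C=5)
Step 5: pour(A -> C) -> (A=1 B=7 C=9)
Step 6: empty(B) -> (A=1 B=0 C=9)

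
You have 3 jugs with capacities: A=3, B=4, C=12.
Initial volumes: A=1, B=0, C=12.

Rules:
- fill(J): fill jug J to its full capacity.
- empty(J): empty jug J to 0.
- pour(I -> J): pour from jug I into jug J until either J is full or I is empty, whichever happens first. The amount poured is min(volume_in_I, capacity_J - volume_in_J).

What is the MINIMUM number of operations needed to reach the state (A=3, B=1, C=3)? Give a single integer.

BFS from (A=1, B=0, C=12). One shortest path:
  1. fill(A) -> (A=3 B=0 C=12)
  2. fill(B) -> (A=3 B=4 C=12)
  3. empty(C) -> (A=3 B=4 C=0)
  4. pour(A -> C) -> (A=0 B=4 C=3)
  5. pour(B -> A) -> (A=3 B=1 C=3)
Reached target in 5 moves.

Answer: 5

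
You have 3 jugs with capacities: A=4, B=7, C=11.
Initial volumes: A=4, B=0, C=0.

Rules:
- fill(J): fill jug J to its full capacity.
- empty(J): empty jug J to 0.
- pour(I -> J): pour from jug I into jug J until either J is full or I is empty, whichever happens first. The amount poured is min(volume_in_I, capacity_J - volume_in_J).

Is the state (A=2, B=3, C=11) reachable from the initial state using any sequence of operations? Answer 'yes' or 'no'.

Answer: yes

Derivation:
BFS from (A=4, B=0, C=0):
  1. pour(A -> B) -> (A=0 B=4 C=0)
  2. fill(A) -> (A=4 B=4 C=0)
  3. pour(A -> B) -> (A=1 B=7 C=0)
  4. pour(A -> C) -> (A=0 B=7 C=1)
  5. fill(A) -> (A=4 B=7 C=1)
  6. pour(A -> C) -> (A=0 B=7 C=5)
  7. fill(A) -> (A=4 B=7 C=5)
  8. pour(A -> C) -> (A=0 B=7 C=9)
  9. pour(B -> A) -> (A=4 B=3 C=9)
  10. pour(A -> C) -> (A=2 B=3 C=11)
Target reached → yes.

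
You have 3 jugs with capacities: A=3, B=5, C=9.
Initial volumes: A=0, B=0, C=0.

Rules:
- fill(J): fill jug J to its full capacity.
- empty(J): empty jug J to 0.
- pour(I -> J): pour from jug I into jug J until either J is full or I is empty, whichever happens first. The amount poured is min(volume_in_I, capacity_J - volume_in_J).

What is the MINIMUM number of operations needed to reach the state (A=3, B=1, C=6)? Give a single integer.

Answer: 5

Derivation:
BFS from (A=0, B=0, C=0). One shortest path:
  1. fill(B) -> (A=0 B=5 C=0)
  2. pour(B -> C) -> (A=0 B=0 C=5)
  3. fill(B) -> (A=0 B=5 C=5)
  4. pour(B -> C) -> (A=0 B=1 C=9)
  5. pour(C -> A) -> (A=3 B=1 C=6)
Reached target in 5 moves.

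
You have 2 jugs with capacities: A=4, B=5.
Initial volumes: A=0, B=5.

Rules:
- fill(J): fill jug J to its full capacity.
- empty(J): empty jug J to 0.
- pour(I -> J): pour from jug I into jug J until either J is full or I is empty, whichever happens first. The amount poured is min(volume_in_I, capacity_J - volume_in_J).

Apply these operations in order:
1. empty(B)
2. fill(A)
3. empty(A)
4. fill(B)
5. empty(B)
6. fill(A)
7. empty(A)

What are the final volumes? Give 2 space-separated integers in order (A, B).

Answer: 0 0

Derivation:
Step 1: empty(B) -> (A=0 B=0)
Step 2: fill(A) -> (A=4 B=0)
Step 3: empty(A) -> (A=0 B=0)
Step 4: fill(B) -> (A=0 B=5)
Step 5: empty(B) -> (A=0 B=0)
Step 6: fill(A) -> (A=4 B=0)
Step 7: empty(A) -> (A=0 B=0)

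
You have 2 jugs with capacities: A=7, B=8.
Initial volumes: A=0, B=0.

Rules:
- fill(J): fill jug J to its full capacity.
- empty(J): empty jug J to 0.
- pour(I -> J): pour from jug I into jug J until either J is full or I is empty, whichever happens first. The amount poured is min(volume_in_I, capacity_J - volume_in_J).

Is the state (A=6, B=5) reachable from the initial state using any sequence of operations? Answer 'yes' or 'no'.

Answer: no

Derivation:
BFS explored all 30 reachable states.
Reachable set includes: (0,0), (0,1), (0,2), (0,3), (0,4), (0,5), (0,6), (0,7), (0,8), (1,0), (1,8), (2,0) ...
Target (A=6, B=5) not in reachable set → no.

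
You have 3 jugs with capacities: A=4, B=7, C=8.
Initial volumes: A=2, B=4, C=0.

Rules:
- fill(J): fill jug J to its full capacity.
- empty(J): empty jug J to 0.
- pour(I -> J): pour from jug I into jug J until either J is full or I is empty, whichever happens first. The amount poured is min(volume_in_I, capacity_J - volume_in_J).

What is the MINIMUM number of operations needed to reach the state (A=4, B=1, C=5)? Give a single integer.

Answer: 5

Derivation:
BFS from (A=2, B=4, C=0). One shortest path:
  1. fill(C) -> (A=2 B=4 C=8)
  2. pour(C -> B) -> (A=2 B=7 C=5)
  3. pour(B -> A) -> (A=4 B=5 C=5)
  4. empty(A) -> (A=0 B=5 C=5)
  5. pour(B -> A) -> (A=4 B=1 C=5)
Reached target in 5 moves.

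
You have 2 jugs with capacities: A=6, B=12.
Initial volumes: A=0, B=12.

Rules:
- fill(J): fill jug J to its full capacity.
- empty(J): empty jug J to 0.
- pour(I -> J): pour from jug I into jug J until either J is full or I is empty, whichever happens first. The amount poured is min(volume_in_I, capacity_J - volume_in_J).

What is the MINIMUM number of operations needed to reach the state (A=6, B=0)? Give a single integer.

BFS from (A=0, B=12). One shortest path:
  1. fill(A) -> (A=6 B=12)
  2. empty(B) -> (A=6 B=0)
Reached target in 2 moves.

Answer: 2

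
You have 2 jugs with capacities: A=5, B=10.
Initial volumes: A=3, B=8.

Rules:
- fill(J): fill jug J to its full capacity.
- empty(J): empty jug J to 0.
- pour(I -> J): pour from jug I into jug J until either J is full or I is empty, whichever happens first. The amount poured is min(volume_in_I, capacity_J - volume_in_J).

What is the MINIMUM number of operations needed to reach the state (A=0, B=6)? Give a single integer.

Answer: 2

Derivation:
BFS from (A=3, B=8). One shortest path:
  1. pour(B -> A) -> (A=5 B=6)
  2. empty(A) -> (A=0 B=6)
Reached target in 2 moves.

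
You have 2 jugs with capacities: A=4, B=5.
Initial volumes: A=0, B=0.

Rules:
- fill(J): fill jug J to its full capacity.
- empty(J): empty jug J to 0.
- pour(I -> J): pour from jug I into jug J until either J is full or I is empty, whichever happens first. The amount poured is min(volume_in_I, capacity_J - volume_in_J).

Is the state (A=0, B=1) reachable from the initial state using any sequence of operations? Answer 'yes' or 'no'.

Answer: yes

Derivation:
BFS from (A=0, B=0):
  1. fill(B) -> (A=0 B=5)
  2. pour(B -> A) -> (A=4 B=1)
  3. empty(A) -> (A=0 B=1)
Target reached → yes.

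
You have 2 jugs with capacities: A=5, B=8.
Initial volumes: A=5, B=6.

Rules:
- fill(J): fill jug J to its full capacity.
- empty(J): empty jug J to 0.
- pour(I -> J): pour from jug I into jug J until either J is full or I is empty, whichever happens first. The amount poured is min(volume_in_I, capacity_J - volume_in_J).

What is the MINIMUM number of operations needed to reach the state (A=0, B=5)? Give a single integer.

Answer: 2

Derivation:
BFS from (A=5, B=6). One shortest path:
  1. empty(B) -> (A=5 B=0)
  2. pour(A -> B) -> (A=0 B=5)
Reached target in 2 moves.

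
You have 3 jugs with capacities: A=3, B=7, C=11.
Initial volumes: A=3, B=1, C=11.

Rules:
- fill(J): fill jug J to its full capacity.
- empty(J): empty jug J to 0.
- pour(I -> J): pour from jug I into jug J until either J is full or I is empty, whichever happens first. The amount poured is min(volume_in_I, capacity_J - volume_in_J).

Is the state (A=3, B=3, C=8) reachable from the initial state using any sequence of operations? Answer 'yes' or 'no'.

Answer: yes

Derivation:
BFS from (A=3, B=1, C=11):
  1. empty(B) -> (A=3 B=0 C=11)
  2. pour(A -> B) -> (A=0 B=3 C=11)
  3. pour(C -> A) -> (A=3 B=3 C=8)
Target reached → yes.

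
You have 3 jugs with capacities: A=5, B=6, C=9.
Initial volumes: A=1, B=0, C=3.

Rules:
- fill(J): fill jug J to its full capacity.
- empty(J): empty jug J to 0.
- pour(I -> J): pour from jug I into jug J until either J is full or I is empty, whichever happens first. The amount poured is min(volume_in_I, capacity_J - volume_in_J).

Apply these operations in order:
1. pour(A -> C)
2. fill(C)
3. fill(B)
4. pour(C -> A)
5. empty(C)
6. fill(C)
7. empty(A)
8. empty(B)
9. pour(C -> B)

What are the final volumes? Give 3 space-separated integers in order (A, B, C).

Answer: 0 6 3

Derivation:
Step 1: pour(A -> C) -> (A=0 B=0 C=4)
Step 2: fill(C) -> (A=0 B=0 C=9)
Step 3: fill(B) -> (A=0 B=6 C=9)
Step 4: pour(C -> A) -> (A=5 B=6 C=4)
Step 5: empty(C) -> (A=5 B=6 C=0)
Step 6: fill(C) -> (A=5 B=6 C=9)
Step 7: empty(A) -> (A=0 B=6 C=9)
Step 8: empty(B) -> (A=0 B=0 C=9)
Step 9: pour(C -> B) -> (A=0 B=6 C=3)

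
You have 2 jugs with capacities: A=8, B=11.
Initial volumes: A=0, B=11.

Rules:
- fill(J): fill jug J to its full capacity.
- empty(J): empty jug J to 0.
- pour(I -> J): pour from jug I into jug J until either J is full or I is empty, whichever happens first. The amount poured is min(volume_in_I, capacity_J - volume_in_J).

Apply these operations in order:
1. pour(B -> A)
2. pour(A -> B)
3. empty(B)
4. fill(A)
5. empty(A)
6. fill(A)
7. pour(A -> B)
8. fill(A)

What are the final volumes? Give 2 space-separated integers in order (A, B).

Answer: 8 8

Derivation:
Step 1: pour(B -> A) -> (A=8 B=3)
Step 2: pour(A -> B) -> (A=0 B=11)
Step 3: empty(B) -> (A=0 B=0)
Step 4: fill(A) -> (A=8 B=0)
Step 5: empty(A) -> (A=0 B=0)
Step 6: fill(A) -> (A=8 B=0)
Step 7: pour(A -> B) -> (A=0 B=8)
Step 8: fill(A) -> (A=8 B=8)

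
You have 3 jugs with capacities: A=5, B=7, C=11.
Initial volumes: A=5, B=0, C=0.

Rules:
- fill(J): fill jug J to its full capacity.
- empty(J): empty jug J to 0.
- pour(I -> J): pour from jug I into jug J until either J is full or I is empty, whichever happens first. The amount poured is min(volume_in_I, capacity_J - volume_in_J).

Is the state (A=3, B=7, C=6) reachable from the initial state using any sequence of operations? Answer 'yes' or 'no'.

BFS from (A=5, B=0, C=0):
  1. fill(C) -> (A=5 B=0 C=11)
  2. pour(A -> B) -> (A=0 B=5 C=11)
  3. pour(C -> A) -> (A=5 B=5 C=6)
  4. pour(A -> B) -> (A=3 B=7 C=6)
Target reached → yes.

Answer: yes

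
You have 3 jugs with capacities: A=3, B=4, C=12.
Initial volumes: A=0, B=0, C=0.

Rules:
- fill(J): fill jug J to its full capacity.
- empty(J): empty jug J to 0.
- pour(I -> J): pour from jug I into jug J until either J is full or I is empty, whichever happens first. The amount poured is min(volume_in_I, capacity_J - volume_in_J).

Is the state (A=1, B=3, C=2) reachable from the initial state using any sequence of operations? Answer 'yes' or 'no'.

BFS explored all 194 reachable states.
Reachable set includes: (0,0,0), (0,0,1), (0,0,2), (0,0,3), (0,0,4), (0,0,5), (0,0,6), (0,0,7), (0,0,8), (0,0,9), (0,0,10), (0,0,11) ...
Target (A=1, B=3, C=2) not in reachable set → no.

Answer: no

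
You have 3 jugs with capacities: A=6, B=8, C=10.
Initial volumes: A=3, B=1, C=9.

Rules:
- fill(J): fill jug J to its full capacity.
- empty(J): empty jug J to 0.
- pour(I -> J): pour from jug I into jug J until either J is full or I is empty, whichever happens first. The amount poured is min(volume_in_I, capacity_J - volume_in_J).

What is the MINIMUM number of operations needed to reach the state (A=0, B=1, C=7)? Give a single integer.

Answer: 3

Derivation:
BFS from (A=3, B=1, C=9). One shortest path:
  1. fill(C) -> (A=3 B=1 C=10)
  2. pour(C -> A) -> (A=6 B=1 C=7)
  3. empty(A) -> (A=0 B=1 C=7)
Reached target in 3 moves.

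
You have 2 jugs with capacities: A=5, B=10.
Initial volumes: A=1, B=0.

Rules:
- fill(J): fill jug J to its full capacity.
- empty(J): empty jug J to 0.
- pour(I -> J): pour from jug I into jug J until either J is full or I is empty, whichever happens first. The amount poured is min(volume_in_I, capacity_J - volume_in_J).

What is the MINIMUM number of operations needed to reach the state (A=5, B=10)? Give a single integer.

Answer: 2

Derivation:
BFS from (A=1, B=0). One shortest path:
  1. fill(A) -> (A=5 B=0)
  2. fill(B) -> (A=5 B=10)
Reached target in 2 moves.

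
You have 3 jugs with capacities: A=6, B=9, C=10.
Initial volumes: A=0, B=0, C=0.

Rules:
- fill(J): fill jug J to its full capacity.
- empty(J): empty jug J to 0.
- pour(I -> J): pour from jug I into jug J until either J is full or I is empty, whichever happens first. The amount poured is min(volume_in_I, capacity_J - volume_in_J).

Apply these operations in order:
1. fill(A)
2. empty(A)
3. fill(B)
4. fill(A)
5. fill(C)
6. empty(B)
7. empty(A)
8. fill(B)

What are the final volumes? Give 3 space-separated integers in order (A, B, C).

Step 1: fill(A) -> (A=6 B=0 C=0)
Step 2: empty(A) -> (A=0 B=0 C=0)
Step 3: fill(B) -> (A=0 B=9 C=0)
Step 4: fill(A) -> (A=6 B=9 C=0)
Step 5: fill(C) -> (A=6 B=9 C=10)
Step 6: empty(B) -> (A=6 B=0 C=10)
Step 7: empty(A) -> (A=0 B=0 C=10)
Step 8: fill(B) -> (A=0 B=9 C=10)

Answer: 0 9 10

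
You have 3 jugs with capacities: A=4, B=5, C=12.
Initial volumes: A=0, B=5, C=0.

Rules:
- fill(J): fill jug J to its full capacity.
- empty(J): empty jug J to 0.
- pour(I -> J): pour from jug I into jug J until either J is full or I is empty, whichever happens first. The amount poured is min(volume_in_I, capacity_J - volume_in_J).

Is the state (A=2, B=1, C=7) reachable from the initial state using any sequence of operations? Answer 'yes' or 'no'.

Answer: no

Derivation:
BFS explored all 258 reachable states.
Reachable set includes: (0,0,0), (0,0,1), (0,0,2), (0,0,3), (0,0,4), (0,0,5), (0,0,6), (0,0,7), (0,0,8), (0,0,9), (0,0,10), (0,0,11) ...
Target (A=2, B=1, C=7) not in reachable set → no.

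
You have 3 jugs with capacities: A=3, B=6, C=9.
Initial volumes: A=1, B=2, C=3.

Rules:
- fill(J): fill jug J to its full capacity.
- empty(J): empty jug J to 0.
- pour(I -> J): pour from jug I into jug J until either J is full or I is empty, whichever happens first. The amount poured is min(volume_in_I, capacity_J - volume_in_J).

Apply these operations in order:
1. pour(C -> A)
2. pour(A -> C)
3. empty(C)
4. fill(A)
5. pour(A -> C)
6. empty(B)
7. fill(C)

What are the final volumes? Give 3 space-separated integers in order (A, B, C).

Answer: 0 0 9

Derivation:
Step 1: pour(C -> A) -> (A=3 B=2 C=1)
Step 2: pour(A -> C) -> (A=0 B=2 C=4)
Step 3: empty(C) -> (A=0 B=2 C=0)
Step 4: fill(A) -> (A=3 B=2 C=0)
Step 5: pour(A -> C) -> (A=0 B=2 C=3)
Step 6: empty(B) -> (A=0 B=0 C=3)
Step 7: fill(C) -> (A=0 B=0 C=9)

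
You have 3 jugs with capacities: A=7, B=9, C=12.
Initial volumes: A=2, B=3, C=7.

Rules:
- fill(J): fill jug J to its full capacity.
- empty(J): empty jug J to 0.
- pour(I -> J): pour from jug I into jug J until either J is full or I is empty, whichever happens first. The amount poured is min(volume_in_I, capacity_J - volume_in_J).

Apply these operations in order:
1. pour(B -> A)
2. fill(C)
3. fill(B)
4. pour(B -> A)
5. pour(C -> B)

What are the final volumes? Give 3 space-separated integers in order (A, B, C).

Step 1: pour(B -> A) -> (A=5 B=0 C=7)
Step 2: fill(C) -> (A=5 B=0 C=12)
Step 3: fill(B) -> (A=5 B=9 C=12)
Step 4: pour(B -> A) -> (A=7 B=7 C=12)
Step 5: pour(C -> B) -> (A=7 B=9 C=10)

Answer: 7 9 10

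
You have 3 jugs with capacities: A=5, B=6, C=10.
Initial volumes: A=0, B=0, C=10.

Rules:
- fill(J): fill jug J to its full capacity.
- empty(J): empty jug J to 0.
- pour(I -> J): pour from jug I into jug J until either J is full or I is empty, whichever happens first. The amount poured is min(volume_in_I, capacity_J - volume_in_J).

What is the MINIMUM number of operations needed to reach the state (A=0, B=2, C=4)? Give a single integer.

Answer: 7

Derivation:
BFS from (A=0, B=0, C=10). One shortest path:
  1. fill(B) -> (A=0 B=6 C=10)
  2. pour(B -> A) -> (A=5 B=1 C=10)
  3. empty(A) -> (A=0 B=1 C=10)
  4. pour(B -> A) -> (A=1 B=0 C=10)
  5. pour(C -> B) -> (A=1 B=6 C=4)
  6. pour(B -> A) -> (A=5 B=2 C=4)
  7. empty(A) -> (A=0 B=2 C=4)
Reached target in 7 moves.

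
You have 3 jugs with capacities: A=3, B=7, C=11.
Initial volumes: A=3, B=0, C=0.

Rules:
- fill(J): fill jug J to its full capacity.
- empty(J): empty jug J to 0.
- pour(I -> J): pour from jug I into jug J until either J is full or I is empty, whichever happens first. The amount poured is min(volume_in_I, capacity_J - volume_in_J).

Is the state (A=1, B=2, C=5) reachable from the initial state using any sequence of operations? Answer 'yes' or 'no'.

Answer: no

Derivation:
BFS explored all 264 reachable states.
Reachable set includes: (0,0,0), (0,0,1), (0,0,2), (0,0,3), (0,0,4), (0,0,5), (0,0,6), (0,0,7), (0,0,8), (0,0,9), (0,0,10), (0,0,11) ...
Target (A=1, B=2, C=5) not in reachable set → no.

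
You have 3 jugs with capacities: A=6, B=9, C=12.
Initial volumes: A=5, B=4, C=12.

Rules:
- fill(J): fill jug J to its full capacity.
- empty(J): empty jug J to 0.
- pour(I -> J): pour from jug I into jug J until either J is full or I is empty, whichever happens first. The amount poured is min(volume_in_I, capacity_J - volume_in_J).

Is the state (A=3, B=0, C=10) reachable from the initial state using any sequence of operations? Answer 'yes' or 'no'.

BFS from (A=5, B=4, C=12):
  1. fill(A) -> (A=6 B=4 C=12)
  2. pour(C -> B) -> (A=6 B=9 C=7)
  3. empty(B) -> (A=6 B=0 C=7)
  4. pour(A -> B) -> (A=0 B=6 C=7)
  5. pour(C -> A) -> (A=6 B=6 C=1)
  6. pour(A -> B) -> (A=3 B=9 C=1)
  7. pour(B -> C) -> (A=3 B=0 C=10)
Target reached → yes.

Answer: yes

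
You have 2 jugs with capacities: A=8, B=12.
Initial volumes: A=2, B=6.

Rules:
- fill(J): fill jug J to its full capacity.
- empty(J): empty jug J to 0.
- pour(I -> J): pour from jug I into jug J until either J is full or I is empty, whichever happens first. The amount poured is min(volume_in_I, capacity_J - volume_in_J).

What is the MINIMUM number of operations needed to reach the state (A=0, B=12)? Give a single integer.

Answer: 2

Derivation:
BFS from (A=2, B=6). One shortest path:
  1. empty(A) -> (A=0 B=6)
  2. fill(B) -> (A=0 B=12)
Reached target in 2 moves.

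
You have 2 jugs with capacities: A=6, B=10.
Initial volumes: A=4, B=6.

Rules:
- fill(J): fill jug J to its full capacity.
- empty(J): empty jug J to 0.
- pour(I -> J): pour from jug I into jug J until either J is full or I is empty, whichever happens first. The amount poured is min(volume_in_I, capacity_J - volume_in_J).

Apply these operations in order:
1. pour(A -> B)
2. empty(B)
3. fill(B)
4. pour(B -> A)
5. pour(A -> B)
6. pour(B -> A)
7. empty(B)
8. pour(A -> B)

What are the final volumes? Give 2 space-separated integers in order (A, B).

Answer: 0 6

Derivation:
Step 1: pour(A -> B) -> (A=0 B=10)
Step 2: empty(B) -> (A=0 B=0)
Step 3: fill(B) -> (A=0 B=10)
Step 4: pour(B -> A) -> (A=6 B=4)
Step 5: pour(A -> B) -> (A=0 B=10)
Step 6: pour(B -> A) -> (A=6 B=4)
Step 7: empty(B) -> (A=6 B=0)
Step 8: pour(A -> B) -> (A=0 B=6)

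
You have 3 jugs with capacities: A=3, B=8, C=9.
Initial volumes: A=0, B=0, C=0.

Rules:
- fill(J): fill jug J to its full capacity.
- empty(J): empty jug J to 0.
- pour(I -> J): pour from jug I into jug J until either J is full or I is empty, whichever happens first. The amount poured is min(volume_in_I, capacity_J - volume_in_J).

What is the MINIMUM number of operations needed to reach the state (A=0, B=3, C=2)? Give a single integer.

BFS from (A=0, B=0, C=0). One shortest path:
  1. fill(B) -> (A=0 B=8 C=0)
  2. pour(B -> A) -> (A=3 B=5 C=0)
  3. empty(A) -> (A=0 B=5 C=0)
  4. pour(B -> A) -> (A=3 B=2 C=0)
  5. pour(B -> C) -> (A=3 B=0 C=2)
  6. pour(A -> B) -> (A=0 B=3 C=2)
Reached target in 6 moves.

Answer: 6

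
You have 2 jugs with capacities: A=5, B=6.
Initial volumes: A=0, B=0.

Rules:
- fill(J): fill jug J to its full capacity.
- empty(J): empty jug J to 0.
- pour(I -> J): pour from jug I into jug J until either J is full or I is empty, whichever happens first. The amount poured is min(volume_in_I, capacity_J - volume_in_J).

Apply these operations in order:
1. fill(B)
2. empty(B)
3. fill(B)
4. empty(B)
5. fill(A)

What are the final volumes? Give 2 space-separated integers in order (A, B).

Step 1: fill(B) -> (A=0 B=6)
Step 2: empty(B) -> (A=0 B=0)
Step 3: fill(B) -> (A=0 B=6)
Step 4: empty(B) -> (A=0 B=0)
Step 5: fill(A) -> (A=5 B=0)

Answer: 5 0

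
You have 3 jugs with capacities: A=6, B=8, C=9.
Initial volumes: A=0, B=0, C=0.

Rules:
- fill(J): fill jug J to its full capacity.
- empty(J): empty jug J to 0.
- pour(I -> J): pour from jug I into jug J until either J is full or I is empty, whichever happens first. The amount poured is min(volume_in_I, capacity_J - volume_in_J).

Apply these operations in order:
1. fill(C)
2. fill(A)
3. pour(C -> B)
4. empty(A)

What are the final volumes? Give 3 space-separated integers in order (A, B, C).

Answer: 0 8 1

Derivation:
Step 1: fill(C) -> (A=0 B=0 C=9)
Step 2: fill(A) -> (A=6 B=0 C=9)
Step 3: pour(C -> B) -> (A=6 B=8 C=1)
Step 4: empty(A) -> (A=0 B=8 C=1)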